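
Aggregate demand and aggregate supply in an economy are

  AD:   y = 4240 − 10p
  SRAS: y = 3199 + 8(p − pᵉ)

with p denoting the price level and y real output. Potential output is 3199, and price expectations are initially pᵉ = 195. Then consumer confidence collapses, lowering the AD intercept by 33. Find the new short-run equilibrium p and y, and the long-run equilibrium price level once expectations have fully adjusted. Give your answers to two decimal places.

AD shifts left: new AD is y = 4207 − 10p. With pᵉ = 195, SRAS is y = 1639 + 8p.
Short run: 4207 − 10p = 1639 + 8p gives 2568 = 18p, so p = 142.67 and y = 4207 − 10p = 2780.33.
y = 2780.33 is below potential 3199; expectations adjust and SRAS shifts right until y = 3199.
Long run: on the new AD curve, 3199 = 4207 − 10p gives p = 100.80.

Short run: p = 142.67, y = 2780.33. Long run: p = 100.80.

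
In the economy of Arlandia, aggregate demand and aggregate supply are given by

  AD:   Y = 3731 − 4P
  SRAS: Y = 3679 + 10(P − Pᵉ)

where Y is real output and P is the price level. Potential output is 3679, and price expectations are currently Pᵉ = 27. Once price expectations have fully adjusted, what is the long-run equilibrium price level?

Short run: with Pᵉ = 27, SRAS is Y = 3409 + 10P. Setting AD = SRAS gives 322 = 14P, so P = 23 and Y = 3731 − 4·23 = 3639.
Output 3639 is below potential 3679, so over time expected prices fall and SRAS shifts right until Y returns to 3679.
Long run: Y = 3679 on the AD curve gives 3679 = 3731 − 4P, so P = 13.

Long-run P = 13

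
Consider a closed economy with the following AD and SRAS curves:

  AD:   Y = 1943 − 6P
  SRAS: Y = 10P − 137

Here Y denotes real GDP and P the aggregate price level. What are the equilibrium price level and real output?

Set AD = SRAS: 1943 − 6P = 10P − 137, so 2080 = 16P and P = 130.
Then Y = 1943 − 6·130 = 1163.

P = 130, Y = 1163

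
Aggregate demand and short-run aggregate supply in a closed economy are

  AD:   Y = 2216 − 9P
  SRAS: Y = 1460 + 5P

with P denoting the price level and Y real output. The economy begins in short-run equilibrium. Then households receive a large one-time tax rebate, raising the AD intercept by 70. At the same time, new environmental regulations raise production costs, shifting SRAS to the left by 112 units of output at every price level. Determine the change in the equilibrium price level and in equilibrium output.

ΔP = +13, ΔY = -47

After both shocks: AD is Y = 2286 − 9P and SRAS is Y = 1348 + 5P.
Setting them equal: 938 = 14P, so P = 67.
Y = 2286 − 9·67 = 1683.
Initially P = 54, Y = 1730, so ΔP = +13 and ΔY = -47.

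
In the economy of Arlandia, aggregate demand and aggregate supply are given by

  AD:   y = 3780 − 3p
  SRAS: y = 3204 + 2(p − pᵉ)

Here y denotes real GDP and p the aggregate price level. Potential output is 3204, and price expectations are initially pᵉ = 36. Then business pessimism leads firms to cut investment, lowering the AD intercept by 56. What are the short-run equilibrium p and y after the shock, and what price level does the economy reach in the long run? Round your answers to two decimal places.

AD shifts left: new AD is y = 3724 − 3p. With pᵉ = 36, SRAS is y = 3132 + 2p.
Short run: 3724 − 3p = 3132 + 2p gives 592 = 5p, so p = 118.40 and y = 3724 − 3p = 3368.80.
y = 3368.80 is above potential 3204; expectations adjust and SRAS shifts left until y = 3204.
Long run: on the new AD curve, 3204 = 3724 − 3p gives p = 173.33.

Short run: p = 118.40, y = 3368.80. Long run: p = 173.33.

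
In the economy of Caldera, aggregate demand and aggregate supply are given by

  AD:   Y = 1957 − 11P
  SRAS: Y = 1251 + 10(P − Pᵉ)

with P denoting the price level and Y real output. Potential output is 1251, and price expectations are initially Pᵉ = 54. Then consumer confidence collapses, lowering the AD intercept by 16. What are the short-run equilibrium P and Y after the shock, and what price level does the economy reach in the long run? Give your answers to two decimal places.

Short run: P = 58.57, Y = 1296.71. Long run: P = 62.73.

AD shifts left: new AD is Y = 1941 − 11P. With Pᵉ = 54, SRAS is Y = 711 + 10P.
Short run: 1941 − 11P = 711 + 10P gives 1230 = 21P, so P = 58.57 and Y = 1941 − 11P = 1296.71.
Y = 1296.71 is above potential 1251; expectations adjust and SRAS shifts left until Y = 1251.
Long run: on the new AD curve, 1251 = 1941 − 11P gives P = 62.73.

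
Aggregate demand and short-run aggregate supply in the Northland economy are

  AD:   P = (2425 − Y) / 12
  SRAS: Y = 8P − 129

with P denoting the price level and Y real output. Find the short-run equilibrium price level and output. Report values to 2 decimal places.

P = 127.70, Y = 892.60

Rearrange AD to Y = 2425 − 12P.
Set AD = SRAS: 2425 − 12P = 8P − 129, so 2554 = 20P and P = 127.70.
Substituting into AD, Y = 2425 − 12P = 892.60.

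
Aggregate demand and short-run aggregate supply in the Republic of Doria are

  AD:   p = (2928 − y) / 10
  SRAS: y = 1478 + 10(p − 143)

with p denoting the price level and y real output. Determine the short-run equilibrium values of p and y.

Write SRAS as y = 1478 + 10p − 1430 = 48 + 10p.
Rearrange AD to y = 2928 − 10p.
Set AD = SRAS: 2928 − 10p = 48 + 10p, so 2880 = 20p and p = 144.
Then y = 2928 − 10·144 = 1488.

p = 144, y = 1488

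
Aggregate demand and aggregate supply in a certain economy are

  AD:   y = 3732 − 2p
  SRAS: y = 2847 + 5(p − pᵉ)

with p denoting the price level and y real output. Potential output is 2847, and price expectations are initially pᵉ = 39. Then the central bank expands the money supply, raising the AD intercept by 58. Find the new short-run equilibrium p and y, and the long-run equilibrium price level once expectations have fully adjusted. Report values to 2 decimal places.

Short run: p = 162.57, y = 3464.86. Long run: p = 471.50.

AD shifts right: new AD is y = 3790 − 2p. With pᵉ = 39, SRAS is y = 2652 + 5p.
Short run: 3790 − 2p = 2652 + 5p gives 1138 = 7p, so p = 162.57 and y = 3790 − 2p = 3464.86.
y = 3464.86 is above potential 2847; expectations adjust and SRAS shifts left until y = 2847.
Long run: on the new AD curve, 2847 = 3790 − 2p gives p = 471.50.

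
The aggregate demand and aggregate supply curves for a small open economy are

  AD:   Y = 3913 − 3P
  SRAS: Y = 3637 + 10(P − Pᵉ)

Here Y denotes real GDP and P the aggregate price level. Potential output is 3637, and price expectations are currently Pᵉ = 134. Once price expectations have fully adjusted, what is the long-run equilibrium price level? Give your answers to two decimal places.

Short run: with Pᵉ = 134, SRAS is Y = 2297 + 10P. Setting AD = SRAS gives 1616 = 13P, so P = 124.31 and Y = 3913 − 3P = 3540.08.
Output 3540.08 is below potential 3637, so over time expected prices fall and SRAS shifts right until Y returns to 3637.
Long run: Y = 3637 on the AD curve gives 3637 = 3913 − 3P, so P = 92.00.

Long-run P = 92.00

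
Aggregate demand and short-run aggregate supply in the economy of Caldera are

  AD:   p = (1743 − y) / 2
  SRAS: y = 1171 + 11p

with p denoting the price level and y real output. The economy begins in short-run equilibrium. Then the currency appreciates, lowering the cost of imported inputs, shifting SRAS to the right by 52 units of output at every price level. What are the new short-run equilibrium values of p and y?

This is a positive supply shock: SRAS shifts right.
New SRAS: y = 1223 + 11p.
Set AD = SRAS: 1743 − 2p = 1223 + 11p, so 520 = 13p and p = 40.
y = 1743 − 2·40 = 1663.

p = 40, y = 1663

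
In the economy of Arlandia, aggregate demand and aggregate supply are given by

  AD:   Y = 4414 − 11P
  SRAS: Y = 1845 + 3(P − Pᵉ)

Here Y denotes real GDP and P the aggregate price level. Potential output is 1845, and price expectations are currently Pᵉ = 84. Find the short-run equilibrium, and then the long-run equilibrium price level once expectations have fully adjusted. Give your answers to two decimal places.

Short run: with Pᵉ = 84, SRAS is Y = 1593 + 3P. Setting AD = SRAS gives 2821 = 14P, so P = 201.50 and Y = 4414 − 11P = 2197.50.
Output 2197.50 is above potential 1845, so over time expected prices rise and SRAS shifts left until Y returns to 1845.
Long run: Y = 1845 on the AD curve gives 1845 = 4414 − 11P, so P = 233.55.

Short run: P = 201.50, Y = 2197.50. Long run: P = 233.55.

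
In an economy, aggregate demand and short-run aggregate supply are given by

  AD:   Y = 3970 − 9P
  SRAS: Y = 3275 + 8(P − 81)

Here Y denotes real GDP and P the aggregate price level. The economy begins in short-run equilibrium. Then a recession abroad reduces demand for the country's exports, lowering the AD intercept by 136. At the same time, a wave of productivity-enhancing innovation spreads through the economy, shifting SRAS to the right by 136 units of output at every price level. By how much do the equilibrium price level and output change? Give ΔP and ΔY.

ΔP = -16, ΔY = +8

After both shocks: AD is Y = 3834 − 9P and SRAS is Y = 2763 + 8P.
Setting them equal: 1071 = 17P, so P = 63.
Y = 3834 − 9·63 = 3267.
Initially P = 79, Y = 3259, so ΔP = -16 and ΔY = +8.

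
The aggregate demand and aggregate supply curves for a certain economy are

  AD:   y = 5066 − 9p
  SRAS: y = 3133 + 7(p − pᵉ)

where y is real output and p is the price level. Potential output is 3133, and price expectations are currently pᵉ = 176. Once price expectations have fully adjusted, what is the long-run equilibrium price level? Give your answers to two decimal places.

Long-run p = 214.78

Short run: with pᵉ = 176, SRAS is y = 1901 + 7p. Setting AD = SRAS gives 3165 = 16p, so p = 197.81 and y = 5066 − 9p = 3285.69.
Output 3285.69 is above potential 3133, so over time expected prices rise and SRAS shifts left until y returns to 3133.
Long run: y = 3133 on the AD curve gives 3133 = 5066 − 9p, so p = 214.78.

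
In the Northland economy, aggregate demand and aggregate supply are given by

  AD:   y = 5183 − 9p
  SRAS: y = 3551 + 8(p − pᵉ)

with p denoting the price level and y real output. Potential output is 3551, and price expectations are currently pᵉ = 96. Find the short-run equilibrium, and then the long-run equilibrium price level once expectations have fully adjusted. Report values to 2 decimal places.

Short run: with pᵉ = 96, SRAS is y = 2783 + 8p. Setting AD = SRAS gives 2400 = 17p, so p = 141.18 and y = 5183 − 9p = 3912.41.
Output 3912.41 is above potential 3551, so over time expected prices rise and SRAS shifts left until y returns to 3551.
Long run: y = 3551 on the AD curve gives 3551 = 5183 − 9p, so p = 181.33.

Short run: p = 141.18, y = 3912.41. Long run: p = 181.33.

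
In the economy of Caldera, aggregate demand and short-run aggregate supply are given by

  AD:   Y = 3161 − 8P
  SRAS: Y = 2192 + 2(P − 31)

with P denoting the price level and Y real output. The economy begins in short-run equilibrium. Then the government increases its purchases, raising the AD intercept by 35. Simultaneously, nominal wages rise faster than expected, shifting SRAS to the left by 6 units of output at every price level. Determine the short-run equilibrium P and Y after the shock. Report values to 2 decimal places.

After both shocks: AD is Y = 3196 − 8P and SRAS is Y = 2124 + 2P.
Setting them equal: 1072 = 10P, so P = 107.20.
Substituting into AD, Y = 2338.40.

P = 107.20, Y = 2338.40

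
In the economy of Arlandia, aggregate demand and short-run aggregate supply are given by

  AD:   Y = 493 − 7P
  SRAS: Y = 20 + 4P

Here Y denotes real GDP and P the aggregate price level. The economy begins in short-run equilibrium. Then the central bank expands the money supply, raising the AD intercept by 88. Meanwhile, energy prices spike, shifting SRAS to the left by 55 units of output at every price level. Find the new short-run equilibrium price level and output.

After both shocks: AD is Y = 581 − 7P and SRAS is Y = 4P − 35.
Setting them equal: 616 = 11P, so P = 56.
Y = 581 − 7·56 = 189.

P = 56, Y = 189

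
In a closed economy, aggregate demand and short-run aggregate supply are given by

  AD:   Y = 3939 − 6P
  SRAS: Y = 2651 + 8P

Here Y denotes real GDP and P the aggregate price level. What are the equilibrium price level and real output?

Set AD = SRAS: 3939 − 6P = 2651 + 8P, so 1288 = 14P and P = 92.
Then Y = 3939 − 6·92 = 3387.

P = 92, Y = 3387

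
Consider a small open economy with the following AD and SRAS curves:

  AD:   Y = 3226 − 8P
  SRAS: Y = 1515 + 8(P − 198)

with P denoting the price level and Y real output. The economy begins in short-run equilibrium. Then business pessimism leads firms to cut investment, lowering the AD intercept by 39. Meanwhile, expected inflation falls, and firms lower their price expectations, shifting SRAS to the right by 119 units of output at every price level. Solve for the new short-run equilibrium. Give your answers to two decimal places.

P = 196.06, Y = 1618.50

After both shocks: AD is Y = 3187 − 8P and SRAS is Y = 50 + 8P.
Setting them equal: 3137 = 16P, so P = 196.06.
Substituting into AD, Y = 1618.50.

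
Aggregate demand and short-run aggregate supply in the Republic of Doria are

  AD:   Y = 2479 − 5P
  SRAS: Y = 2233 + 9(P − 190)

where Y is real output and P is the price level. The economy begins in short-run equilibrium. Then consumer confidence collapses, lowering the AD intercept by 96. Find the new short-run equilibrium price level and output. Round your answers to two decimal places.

This is a negative demand shock: AD shifts left.
New AD: Y = 2383 − 5P.
SRAS can be written Y = 523 + 9P.
Set AD = SRAS: 2383 − 5P = 523 + 9P, so 1860 = 14P and P = 132.86.
Substituting into AD, Y = 1718.71.

P = 132.86, Y = 1718.71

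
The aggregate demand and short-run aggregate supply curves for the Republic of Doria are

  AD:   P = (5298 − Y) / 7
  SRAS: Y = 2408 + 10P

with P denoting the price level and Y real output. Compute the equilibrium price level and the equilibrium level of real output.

Rearrange AD to Y = 5298 − 7P.
Set AD = SRAS: 5298 − 7P = 2408 + 10P, so 2890 = 17P and P = 170.
Then Y = 5298 − 7·170 = 4108.

P = 170, Y = 4108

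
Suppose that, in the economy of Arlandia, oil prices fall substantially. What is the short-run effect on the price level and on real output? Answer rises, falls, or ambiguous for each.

Price level: falls; output: rises

This is a favourable supply shock: SRAS shifts right.
Moving along the downward-sloping AD curve, P falls and Y rises.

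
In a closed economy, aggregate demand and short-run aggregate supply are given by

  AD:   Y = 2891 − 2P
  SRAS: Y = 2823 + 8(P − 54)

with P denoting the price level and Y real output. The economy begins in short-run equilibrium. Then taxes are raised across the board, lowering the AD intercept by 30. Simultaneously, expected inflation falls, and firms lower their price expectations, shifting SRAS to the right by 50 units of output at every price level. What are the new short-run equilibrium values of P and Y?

After both shocks: AD is Y = 2861 − 2P and SRAS is Y = 2441 + 8P.
Setting them equal: 420 = 10P, so P = 42.
Y = 2861 − 2·42 = 2777.

P = 42, Y = 2777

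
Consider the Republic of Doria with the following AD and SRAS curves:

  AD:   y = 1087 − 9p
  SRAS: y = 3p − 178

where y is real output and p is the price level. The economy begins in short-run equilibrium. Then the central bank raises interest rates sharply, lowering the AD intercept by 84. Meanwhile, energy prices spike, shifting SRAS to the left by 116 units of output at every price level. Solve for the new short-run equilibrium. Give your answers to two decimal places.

p = 108.08, y = 30.25

After both shocks: AD is y = 1003 − 9p and SRAS is y = 3p − 294.
Setting them equal: 1297 = 12p, so p = 108.08.
Substituting into AD, y = 30.25.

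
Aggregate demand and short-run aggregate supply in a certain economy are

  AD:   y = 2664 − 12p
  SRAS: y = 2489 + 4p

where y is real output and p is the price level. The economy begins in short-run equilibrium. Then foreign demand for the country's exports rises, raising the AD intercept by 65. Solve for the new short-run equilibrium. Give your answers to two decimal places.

p = 15.00, y = 2549.00

This is a positive demand shock: AD shifts right.
New AD: y = 2729 − 12p.
Set AD = SRAS: 2729 − 12p = 2489 + 4p, so 240 = 16p and p = 15.00.
Substituting into AD, y = 2549.00.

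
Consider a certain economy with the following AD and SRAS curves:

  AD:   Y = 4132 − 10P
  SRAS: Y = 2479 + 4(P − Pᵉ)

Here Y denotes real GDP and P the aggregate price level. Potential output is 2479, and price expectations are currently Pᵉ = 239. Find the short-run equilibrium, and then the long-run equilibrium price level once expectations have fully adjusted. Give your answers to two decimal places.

Short run: with Pᵉ = 239, SRAS is Y = 1523 + 4P. Setting AD = SRAS gives 2609 = 14P, so P = 186.36 and Y = 4132 − 10P = 2268.43.
Output 2268.43 is below potential 2479, so over time expected prices fall and SRAS shifts right until Y returns to 2479.
Long run: Y = 2479 on the AD curve gives 2479 = 4132 − 10P, so P = 165.30.

Short run: P = 186.36, Y = 2268.43. Long run: P = 165.30.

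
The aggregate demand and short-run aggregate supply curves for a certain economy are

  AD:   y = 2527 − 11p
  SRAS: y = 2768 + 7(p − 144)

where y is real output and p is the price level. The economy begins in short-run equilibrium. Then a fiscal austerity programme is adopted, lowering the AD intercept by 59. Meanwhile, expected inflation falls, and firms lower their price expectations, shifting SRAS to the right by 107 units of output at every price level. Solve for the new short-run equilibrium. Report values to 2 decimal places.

After both shocks: AD is y = 2468 − 11p and SRAS is y = 1867 + 7p.
Setting them equal: 601 = 18p, so p = 33.39.
Substituting into AD, y = 2100.72.

p = 33.39, y = 2100.72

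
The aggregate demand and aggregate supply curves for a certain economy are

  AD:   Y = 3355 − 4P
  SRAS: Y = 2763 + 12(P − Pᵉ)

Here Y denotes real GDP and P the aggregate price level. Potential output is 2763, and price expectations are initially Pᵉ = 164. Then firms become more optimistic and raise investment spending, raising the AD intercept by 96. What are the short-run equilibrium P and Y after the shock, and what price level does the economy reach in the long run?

AD shifts right: new AD is Y = 3451 − 4P. With Pᵉ = 164, SRAS is Y = 795 + 12P.
Short run: 3451 − 4P = 795 + 12P gives 2656 = 16P, so P = 166 and Y = 3451 − 4·166 = 2787.
Y = 2787 is above potential 2763; expectations adjust and SRAS shifts left until Y = 2763.
Long run: on the new AD curve, 2763 = 3451 − 4P gives P = 172.

Short run: P = 166, Y = 2787. Long run: P = 172.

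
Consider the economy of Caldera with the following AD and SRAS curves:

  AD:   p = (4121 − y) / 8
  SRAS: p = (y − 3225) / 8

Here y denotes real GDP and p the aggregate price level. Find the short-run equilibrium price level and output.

p = 56, y = 3673

Rearrange AD to y = 4121 − 8p.
Rearrange SRAS to y = 3225 + 8p.
Set AD = SRAS: 4121 − 8p = 3225 + 8p, so 896 = 16p and p = 56.
Then y = 4121 − 8·56 = 3673.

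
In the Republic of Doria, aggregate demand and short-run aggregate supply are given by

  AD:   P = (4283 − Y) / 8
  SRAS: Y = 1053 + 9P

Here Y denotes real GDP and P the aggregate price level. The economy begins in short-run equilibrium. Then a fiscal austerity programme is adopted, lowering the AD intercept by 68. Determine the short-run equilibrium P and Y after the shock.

This is a negative demand shock: AD shifts left.
New AD: Y = 4215 − 8P.
Set AD = SRAS: 4215 − 8P = 1053 + 9P, so 3162 = 17P and P = 186.
Y = 4215 − 8·186 = 2727.

P = 186, Y = 2727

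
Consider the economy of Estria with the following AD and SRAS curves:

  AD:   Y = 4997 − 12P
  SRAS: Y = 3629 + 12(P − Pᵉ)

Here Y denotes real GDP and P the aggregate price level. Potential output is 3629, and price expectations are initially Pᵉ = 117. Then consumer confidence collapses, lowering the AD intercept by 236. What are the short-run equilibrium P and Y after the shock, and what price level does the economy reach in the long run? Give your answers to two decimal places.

AD shifts left: new AD is Y = 4761 − 12P. With Pᵉ = 117, SRAS is Y = 2225 + 12P.
Short run: 4761 − 12P = 2225 + 12P gives 2536 = 24P, so P = 105.67 and Y = 4761 − 12P = 3493.00.
Y = 3493.00 is below potential 3629; expectations adjust and SRAS shifts right until Y = 3629.
Long run: on the new AD curve, 3629 = 4761 − 12P gives P = 94.33.

Short run: P = 105.67, Y = 3493.00. Long run: P = 94.33.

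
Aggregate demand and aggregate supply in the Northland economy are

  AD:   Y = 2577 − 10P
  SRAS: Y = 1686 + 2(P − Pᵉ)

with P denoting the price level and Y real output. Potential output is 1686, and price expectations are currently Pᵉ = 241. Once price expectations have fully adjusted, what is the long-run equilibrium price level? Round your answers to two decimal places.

Long-run P = 89.10

Short run: with Pᵉ = 241, SRAS is Y = 1204 + 2P. Setting AD = SRAS gives 1373 = 12P, so P = 114.42 and Y = 2577 − 10P = 1432.83.
Output 1432.83 is below potential 1686, so over time expected prices fall and SRAS shifts right until Y returns to 1686.
Long run: Y = 1686 on the AD curve gives 1686 = 2577 − 10P, so P = 89.10.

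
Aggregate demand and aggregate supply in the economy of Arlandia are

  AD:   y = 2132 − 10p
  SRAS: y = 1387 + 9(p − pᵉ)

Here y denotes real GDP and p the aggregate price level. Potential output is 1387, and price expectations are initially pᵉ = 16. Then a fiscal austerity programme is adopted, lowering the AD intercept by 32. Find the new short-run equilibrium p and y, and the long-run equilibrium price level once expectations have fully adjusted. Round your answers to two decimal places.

AD shifts left: new AD is y = 2100 − 10p. With pᵉ = 16, SRAS is y = 1243 + 9p.
Short run: 2100 − 10p = 1243 + 9p gives 857 = 19p, so p = 45.11 and y = 2100 − 10p = 1648.95.
y = 1648.95 is above potential 1387; expectations adjust and SRAS shifts left until y = 1387.
Long run: on the new AD curve, 1387 = 2100 − 10p gives p = 71.30.

Short run: p = 45.11, y = 1648.95. Long run: p = 71.30.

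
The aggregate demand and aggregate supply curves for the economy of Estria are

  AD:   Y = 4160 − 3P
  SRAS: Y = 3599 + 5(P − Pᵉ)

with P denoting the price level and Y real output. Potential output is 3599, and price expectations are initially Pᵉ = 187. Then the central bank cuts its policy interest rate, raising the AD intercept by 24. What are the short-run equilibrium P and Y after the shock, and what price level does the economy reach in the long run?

Short run: P = 190, Y = 3614. Long run: P = 195.

AD shifts right: new AD is Y = 4184 − 3P. With Pᵉ = 187, SRAS is Y = 2664 + 5P.
Short run: 4184 − 3P = 2664 + 5P gives 1520 = 8P, so P = 190 and Y = 4184 − 3·190 = 3614.
Y = 3614 is above potential 3599; expectations adjust and SRAS shifts left until Y = 3599.
Long run: on the new AD curve, 3599 = 4184 − 3P gives P = 195.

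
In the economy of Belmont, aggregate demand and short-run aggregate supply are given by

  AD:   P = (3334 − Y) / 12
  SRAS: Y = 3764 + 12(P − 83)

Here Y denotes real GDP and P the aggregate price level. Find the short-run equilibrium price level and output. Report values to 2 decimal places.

P = 23.58, Y = 3051.00

Write SRAS as Y = 3764 + 12P − 996 = 2768 + 12P.
Rearrange AD to Y = 3334 − 12P.
Set AD = SRAS: 3334 − 12P = 2768 + 12P, so 566 = 24P and P = 23.58.
Substituting into AD, Y = 3334 − 12P = 3051.00.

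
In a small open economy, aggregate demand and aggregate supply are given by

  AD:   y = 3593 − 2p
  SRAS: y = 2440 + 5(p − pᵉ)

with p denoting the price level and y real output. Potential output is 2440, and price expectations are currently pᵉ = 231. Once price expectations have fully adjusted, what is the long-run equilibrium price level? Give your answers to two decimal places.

Long-run p = 576.50

Short run: with pᵉ = 231, SRAS is y = 1285 + 5p. Setting AD = SRAS gives 2308 = 7p, so p = 329.71 and y = 3593 − 2p = 2933.57.
Output 2933.57 is above potential 2440, so over time expected prices rise and SRAS shifts left until y returns to 2440.
Long run: y = 2440 on the AD curve gives 2440 = 3593 − 2p, so p = 576.50.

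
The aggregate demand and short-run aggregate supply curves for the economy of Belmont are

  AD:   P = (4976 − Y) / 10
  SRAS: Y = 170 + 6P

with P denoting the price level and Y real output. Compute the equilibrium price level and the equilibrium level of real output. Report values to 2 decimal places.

Rearrange AD to Y = 4976 − 10P.
Set AD = SRAS: 4976 − 10P = 170 + 6P, so 4806 = 16P and P = 300.38.
Substituting into AD, Y = 4976 − 10P = 1972.25.

P = 300.38, Y = 1972.25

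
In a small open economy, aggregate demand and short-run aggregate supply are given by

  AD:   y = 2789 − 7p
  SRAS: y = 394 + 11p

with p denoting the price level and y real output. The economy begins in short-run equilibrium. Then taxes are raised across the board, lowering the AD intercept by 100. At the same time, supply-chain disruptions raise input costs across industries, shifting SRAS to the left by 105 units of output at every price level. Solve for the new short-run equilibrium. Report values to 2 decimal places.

After both shocks: AD is y = 2689 − 7p and SRAS is y = 289 + 11p.
Setting them equal: 2400 = 18p, so p = 133.33.
Substituting into AD, y = 1755.67.

p = 133.33, y = 1755.67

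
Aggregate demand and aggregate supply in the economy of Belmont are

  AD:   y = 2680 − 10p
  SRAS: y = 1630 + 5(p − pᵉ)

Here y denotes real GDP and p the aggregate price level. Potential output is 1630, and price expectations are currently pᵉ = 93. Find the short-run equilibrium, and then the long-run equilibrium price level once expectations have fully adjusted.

Short run: p = 101, y = 1670. Long run: p = 105.

Short run: with pᵉ = 93, SRAS is y = 1165 + 5p. Setting AD = SRAS gives 1515 = 15p, so p = 101 and y = 2680 − 10·101 = 1670.
Output 1670 is above potential 1630, so over time expected prices rise and SRAS shifts left until y returns to 1630.
Long run: y = 1630 on the AD curve gives 1630 = 2680 − 10p, so p = 105.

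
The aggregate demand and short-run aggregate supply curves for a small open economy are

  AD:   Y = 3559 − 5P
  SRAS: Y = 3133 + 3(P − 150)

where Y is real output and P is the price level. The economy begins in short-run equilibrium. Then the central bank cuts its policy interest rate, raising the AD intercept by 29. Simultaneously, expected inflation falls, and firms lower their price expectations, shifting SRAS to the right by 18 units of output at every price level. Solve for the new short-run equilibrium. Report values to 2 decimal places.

P = 110.88, Y = 3033.63

After both shocks: AD is Y = 3588 − 5P and SRAS is Y = 2701 + 3P.
Setting them equal: 887 = 8P, so P = 110.88.
Substituting into AD, Y = 3033.63.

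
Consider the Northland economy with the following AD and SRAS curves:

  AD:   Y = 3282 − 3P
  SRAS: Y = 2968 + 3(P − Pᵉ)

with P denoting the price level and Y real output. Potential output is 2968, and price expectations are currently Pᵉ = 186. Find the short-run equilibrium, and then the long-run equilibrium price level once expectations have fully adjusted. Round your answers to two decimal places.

Short run: P = 145.33, Y = 2846.00. Long run: P = 104.67.

Short run: with Pᵉ = 186, SRAS is Y = 2410 + 3P. Setting AD = SRAS gives 872 = 6P, so P = 145.33 and Y = 3282 − 3P = 2846.00.
Output 2846.00 is below potential 2968, so over time expected prices fall and SRAS shifts right until Y returns to 2968.
Long run: Y = 2968 on the AD curve gives 2968 = 3282 − 3P, so P = 104.67.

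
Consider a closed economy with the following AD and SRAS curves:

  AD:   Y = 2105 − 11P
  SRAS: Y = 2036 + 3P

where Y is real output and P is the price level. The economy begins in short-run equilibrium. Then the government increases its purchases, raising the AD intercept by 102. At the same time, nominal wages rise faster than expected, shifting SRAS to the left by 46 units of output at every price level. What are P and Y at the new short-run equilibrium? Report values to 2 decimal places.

P = 15.50, Y = 2036.50

After both shocks: AD is Y = 2207 − 11P and SRAS is Y = 1990 + 3P.
Setting them equal: 217 = 14P, so P = 15.50.
Substituting into AD, Y = 2036.50.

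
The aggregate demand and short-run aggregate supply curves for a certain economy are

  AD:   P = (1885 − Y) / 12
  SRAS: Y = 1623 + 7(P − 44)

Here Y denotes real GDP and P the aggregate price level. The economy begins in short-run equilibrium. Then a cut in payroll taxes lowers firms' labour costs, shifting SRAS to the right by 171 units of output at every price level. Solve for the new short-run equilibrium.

This is a positive supply shock: SRAS shifts right.
New SRAS: Y = 1486 + 7P.
Set AD = SRAS: 1885 − 12P = 1486 + 7P, so 399 = 19P and P = 21.
Y = 1885 − 12·21 = 1633.

P = 21, Y = 1633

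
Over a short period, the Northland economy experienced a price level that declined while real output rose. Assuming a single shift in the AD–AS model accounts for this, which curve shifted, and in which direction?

P fell and Y rose. An AD shift moves P and Y in the same direction; an SRAS shift moves them in opposite directions.
Here P and Y moved in opposite directions, so the SRAS curve shifted.
Since Y rose, SRAS shifted right.

SRAS shifted right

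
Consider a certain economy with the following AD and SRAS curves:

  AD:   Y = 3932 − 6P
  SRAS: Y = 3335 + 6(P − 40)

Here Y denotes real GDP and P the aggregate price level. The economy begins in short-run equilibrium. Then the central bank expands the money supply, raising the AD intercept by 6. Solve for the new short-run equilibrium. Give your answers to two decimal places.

P = 70.25, Y = 3516.50

This is a positive demand shock: AD shifts right.
New AD: Y = 3938 − 6P.
SRAS can be written Y = 3095 + 6P.
Set AD = SRAS: 3938 − 6P = 3095 + 6P, so 843 = 12P and P = 70.25.
Substituting into AD, Y = 3516.50.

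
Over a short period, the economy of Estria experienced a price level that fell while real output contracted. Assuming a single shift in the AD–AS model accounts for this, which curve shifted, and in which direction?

AD shifted left

P fell and Y fell. An AD shift moves P and Y in the same direction; an SRAS shift moves them in opposite directions.
Here P and Y moved in the same direction, so the AD curve shifted.
Since Y fell, AD shifted left.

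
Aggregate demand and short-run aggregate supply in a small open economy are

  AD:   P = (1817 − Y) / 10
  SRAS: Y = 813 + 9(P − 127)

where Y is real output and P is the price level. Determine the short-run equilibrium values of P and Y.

P = 113, Y = 687

Write SRAS as Y = 813 + 9P − 1143 = 9P − 330.
Rearrange AD to Y = 1817 − 10P.
Set AD = SRAS: 1817 − 10P = 9P − 330, so 2147 = 19P and P = 113.
Then Y = 1817 − 10·113 = 687.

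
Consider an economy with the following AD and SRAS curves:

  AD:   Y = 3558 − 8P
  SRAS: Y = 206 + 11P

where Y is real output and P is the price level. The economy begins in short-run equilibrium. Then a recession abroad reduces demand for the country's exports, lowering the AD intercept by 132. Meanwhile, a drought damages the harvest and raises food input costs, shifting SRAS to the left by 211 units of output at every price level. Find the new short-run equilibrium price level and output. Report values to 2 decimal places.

P = 180.58, Y = 1981.37

After both shocks: AD is Y = 3426 − 8P and SRAS is Y = 11P − 5.
Setting them equal: 3431 = 19P, so P = 180.58.
Substituting into AD, Y = 1981.37.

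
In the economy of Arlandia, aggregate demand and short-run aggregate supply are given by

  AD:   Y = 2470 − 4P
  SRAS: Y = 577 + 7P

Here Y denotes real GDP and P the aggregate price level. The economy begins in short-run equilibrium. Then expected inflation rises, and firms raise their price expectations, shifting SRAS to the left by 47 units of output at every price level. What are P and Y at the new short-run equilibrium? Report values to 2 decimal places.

This is a negative supply shock: SRAS shifts left.
New SRAS: Y = 530 + 7P.
Set AD = SRAS: 2470 − 4P = 530 + 7P, so 1940 = 11P and P = 176.36.
Substituting into AD, Y = 1764.55.

P = 176.36, Y = 1764.55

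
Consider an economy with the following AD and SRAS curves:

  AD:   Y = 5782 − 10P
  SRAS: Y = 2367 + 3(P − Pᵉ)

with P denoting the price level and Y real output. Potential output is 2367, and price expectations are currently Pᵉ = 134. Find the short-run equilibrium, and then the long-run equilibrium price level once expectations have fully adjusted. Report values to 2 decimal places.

Short run: with Pᵉ = 134, SRAS is Y = 1965 + 3P. Setting AD = SRAS gives 3817 = 13P, so P = 293.62 and Y = 5782 − 10P = 2845.85.
Output 2845.85 is above potential 2367, so over time expected prices rise and SRAS shifts left until Y returns to 2367.
Long run: Y = 2367 on the AD curve gives 2367 = 5782 − 10P, so P = 341.50.

Short run: P = 293.62, Y = 2845.85. Long run: P = 341.50.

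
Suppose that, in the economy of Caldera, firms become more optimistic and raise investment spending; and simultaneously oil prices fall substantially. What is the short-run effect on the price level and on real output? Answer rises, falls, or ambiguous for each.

The first event is a positive demand shock: AD shifts right, which by itself pushes P up and Y up.
The second is a favourable supply shock: SRAS shifts right, which by itself pushes P down and Y up.
The two shocks push P in opposite directions, so the effect on P is ambiguous. Both shocks push Y up, so Y rises.

Price level: ambiguous; output: rises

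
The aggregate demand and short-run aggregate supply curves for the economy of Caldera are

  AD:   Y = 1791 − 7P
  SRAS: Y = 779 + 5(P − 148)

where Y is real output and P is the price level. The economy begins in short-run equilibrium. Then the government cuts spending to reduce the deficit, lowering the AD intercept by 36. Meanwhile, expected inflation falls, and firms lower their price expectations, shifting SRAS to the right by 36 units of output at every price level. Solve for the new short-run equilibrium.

P = 140, Y = 775

After both shocks: AD is Y = 1755 − 7P and SRAS is Y = 75 + 5P.
Setting them equal: 1680 = 12P, so P = 140.
Y = 1755 − 7·140 = 775.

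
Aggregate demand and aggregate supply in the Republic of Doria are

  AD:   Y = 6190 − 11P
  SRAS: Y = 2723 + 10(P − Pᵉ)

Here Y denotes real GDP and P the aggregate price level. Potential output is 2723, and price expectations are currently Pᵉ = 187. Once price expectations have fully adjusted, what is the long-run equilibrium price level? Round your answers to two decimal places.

Short run: with Pᵉ = 187, SRAS is Y = 853 + 10P. Setting AD = SRAS gives 5337 = 21P, so P = 254.14 and Y = 6190 − 11P = 3394.43.
Output 3394.43 is above potential 2723, so over time expected prices rise and SRAS shifts left until Y returns to 2723.
Long run: Y = 2723 on the AD curve gives 2723 = 6190 − 11P, so P = 315.18.

Long-run P = 315.18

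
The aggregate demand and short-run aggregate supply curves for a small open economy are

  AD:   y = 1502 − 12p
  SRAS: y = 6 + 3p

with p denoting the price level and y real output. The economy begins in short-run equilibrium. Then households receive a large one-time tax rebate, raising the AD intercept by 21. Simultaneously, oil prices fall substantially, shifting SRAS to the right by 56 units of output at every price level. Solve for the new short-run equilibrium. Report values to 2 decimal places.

p = 97.40, y = 354.20

After both shocks: AD is y = 1523 − 12p and SRAS is y = 62 + 3p.
Setting them equal: 1461 = 15p, so p = 97.40.
Substituting into AD, y = 354.20.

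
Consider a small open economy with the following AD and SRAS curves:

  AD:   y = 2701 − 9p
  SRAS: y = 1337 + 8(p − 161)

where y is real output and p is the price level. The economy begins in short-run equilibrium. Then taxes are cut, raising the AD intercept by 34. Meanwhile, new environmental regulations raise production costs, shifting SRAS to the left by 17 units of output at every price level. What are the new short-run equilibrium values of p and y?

p = 159, y = 1304

After both shocks: AD is y = 2735 − 9p and SRAS is y = 32 + 8p.
Setting them equal: 2703 = 17p, so p = 159.
y = 2735 − 9·159 = 1304.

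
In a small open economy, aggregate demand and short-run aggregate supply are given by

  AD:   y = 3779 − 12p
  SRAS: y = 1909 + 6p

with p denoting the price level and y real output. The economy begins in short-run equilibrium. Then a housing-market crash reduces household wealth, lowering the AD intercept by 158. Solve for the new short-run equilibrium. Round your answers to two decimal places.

p = 95.11, y = 2479.67

This is a negative demand shock: AD shifts left.
New AD: y = 3621 − 12p.
Set AD = SRAS: 3621 − 12p = 1909 + 6p, so 1712 = 18p and p = 95.11.
Substituting into AD, y = 2479.67.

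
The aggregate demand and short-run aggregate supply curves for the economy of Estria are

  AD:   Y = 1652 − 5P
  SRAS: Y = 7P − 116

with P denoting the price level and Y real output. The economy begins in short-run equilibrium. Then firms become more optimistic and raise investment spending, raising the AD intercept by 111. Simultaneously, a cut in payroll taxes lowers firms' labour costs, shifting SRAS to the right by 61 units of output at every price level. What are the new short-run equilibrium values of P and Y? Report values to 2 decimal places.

After both shocks: AD is Y = 1763 − 5P and SRAS is Y = 7P − 55.
Setting them equal: 1818 = 12P, so P = 151.50.
Substituting into AD, Y = 1005.50.

P = 151.50, Y = 1005.50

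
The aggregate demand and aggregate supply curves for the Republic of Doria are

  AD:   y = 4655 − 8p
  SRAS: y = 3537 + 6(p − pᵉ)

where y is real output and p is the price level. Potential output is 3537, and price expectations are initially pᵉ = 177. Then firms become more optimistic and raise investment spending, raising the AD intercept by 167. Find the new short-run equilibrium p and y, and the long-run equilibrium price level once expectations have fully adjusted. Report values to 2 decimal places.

AD shifts right: new AD is y = 4822 − 8p. With pᵉ = 177, SRAS is y = 2475 + 6p.
Short run: 4822 − 8p = 2475 + 6p gives 2347 = 14p, so p = 167.64 and y = 4822 − 8p = 3480.86.
y = 3480.86 is below potential 3537; expectations adjust and SRAS shifts right until y = 3537.
Long run: on the new AD curve, 3537 = 4822 − 8p gives p = 160.63.

Short run: p = 167.64, y = 3480.86. Long run: p = 160.63.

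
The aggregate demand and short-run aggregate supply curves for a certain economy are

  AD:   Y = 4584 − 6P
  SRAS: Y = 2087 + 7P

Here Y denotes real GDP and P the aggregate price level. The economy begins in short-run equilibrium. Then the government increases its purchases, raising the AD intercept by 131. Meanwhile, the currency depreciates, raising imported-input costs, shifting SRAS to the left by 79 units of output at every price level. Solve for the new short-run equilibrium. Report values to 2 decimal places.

P = 208.23, Y = 3465.62

After both shocks: AD is Y = 4715 − 6P and SRAS is Y = 2008 + 7P.
Setting them equal: 2707 = 13P, so P = 208.23.
Substituting into AD, Y = 3465.62.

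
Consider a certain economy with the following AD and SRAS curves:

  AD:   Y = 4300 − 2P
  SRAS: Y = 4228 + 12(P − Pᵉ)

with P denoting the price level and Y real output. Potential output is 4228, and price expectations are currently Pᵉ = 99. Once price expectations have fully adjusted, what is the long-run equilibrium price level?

Long-run P = 36

Short run: with Pᵉ = 99, SRAS is Y = 3040 + 12P. Setting AD = SRAS gives 1260 = 14P, so P = 90 and Y = 4300 − 2·90 = 4120.
Output 4120 is below potential 4228, so over time expected prices fall and SRAS shifts right until Y returns to 4228.
Long run: Y = 4228 on the AD curve gives 4228 = 4300 − 2P, so P = 36.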